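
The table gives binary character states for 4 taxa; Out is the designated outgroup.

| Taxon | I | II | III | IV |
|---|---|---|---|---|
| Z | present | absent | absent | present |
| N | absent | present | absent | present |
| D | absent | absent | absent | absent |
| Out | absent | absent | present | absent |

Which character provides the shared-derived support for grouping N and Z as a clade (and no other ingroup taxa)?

Character polarity is set by the outgroup: the derived state is whichever differs from the outgroup's state, so for III the derived state is 'absent', and for the remaining characters it is 'present'.
I: derived state 'present' in Z only — an autapomorphy, so it tells us nothing about relationships among taxa.
II: derived state 'present' in N only — an autapomorphy, so it tells us nothing about relationships among taxa.
All ingroup taxa share the derived state 'absent' for III; it defines the ingroup but does not resolve relationships within it.
IV: derived state 'present' in N and Z only — synapomorphy for {N, Z}.
Most parsimonious ingroup topology: (D,(Z,N)).
The clade {N, Z} is supported by IV: its derived state 'present' occurs in exactly those taxa and in no other taxon (including the outgroup).

IV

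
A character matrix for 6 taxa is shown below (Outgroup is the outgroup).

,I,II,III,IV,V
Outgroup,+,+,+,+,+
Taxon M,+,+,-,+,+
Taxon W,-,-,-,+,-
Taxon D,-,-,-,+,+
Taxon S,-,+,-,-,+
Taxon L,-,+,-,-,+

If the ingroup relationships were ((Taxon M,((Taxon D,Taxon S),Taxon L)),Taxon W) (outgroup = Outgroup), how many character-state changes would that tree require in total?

8

Map each character onto ((Taxon M,((Taxon D,Taxon S),Taxon L)),Taxon W) (rooted by Outgroup) and count the minimum state changes it requires (Fitch parsimony):
I: 2; II: 2; III: 1; IV: 2; V: 1.
Total tree length = 8.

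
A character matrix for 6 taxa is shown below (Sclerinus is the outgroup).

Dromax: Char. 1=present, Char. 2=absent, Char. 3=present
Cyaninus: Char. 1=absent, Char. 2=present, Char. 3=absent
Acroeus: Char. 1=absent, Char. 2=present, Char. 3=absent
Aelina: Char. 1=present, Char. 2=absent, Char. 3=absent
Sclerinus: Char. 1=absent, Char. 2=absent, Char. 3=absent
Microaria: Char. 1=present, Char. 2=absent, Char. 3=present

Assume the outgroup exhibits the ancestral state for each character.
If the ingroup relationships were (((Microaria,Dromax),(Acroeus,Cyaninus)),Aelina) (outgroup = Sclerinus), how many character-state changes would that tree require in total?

Map each character onto (((Microaria,Dromax),(Acroeus,Cyaninus)),Aelina) (rooted by Sclerinus) and count the minimum state changes it requires (Fitch parsimony):
Char. 1: 2; Char. 2: 1; Char. 3: 1.
Total tree length = 4.

4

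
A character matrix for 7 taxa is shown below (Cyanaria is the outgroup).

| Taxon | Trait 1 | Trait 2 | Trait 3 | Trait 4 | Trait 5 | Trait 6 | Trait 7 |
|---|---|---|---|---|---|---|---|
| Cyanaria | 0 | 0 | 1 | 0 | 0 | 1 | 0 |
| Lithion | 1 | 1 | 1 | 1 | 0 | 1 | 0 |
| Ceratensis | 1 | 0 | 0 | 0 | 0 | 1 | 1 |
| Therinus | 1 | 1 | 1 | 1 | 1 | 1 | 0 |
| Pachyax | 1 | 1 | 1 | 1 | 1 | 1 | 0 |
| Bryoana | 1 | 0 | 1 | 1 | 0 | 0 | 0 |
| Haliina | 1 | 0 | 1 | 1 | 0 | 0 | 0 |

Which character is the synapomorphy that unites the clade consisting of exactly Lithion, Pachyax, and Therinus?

Trait 2

Character polarity is set by the outgroup: the derived state is whichever differs from the outgroup's state, so for Trait 3, Trait 6 the derived state is '0', and for the remaining characters it is '1'.
All ingroup taxa share the derived state '1' for Trait 1; it defines the ingroup but does not resolve relationships within it.
Trait 2: derived state '1' in Lithion, Pachyax, and Therinus only — synapomorphy for {Lithion, Pachyax, Therinus}.
Trait 3 (derived state '0') is unique to Ceratensis (autapomorphy; uninformative for grouping).
Trait 4 (derived state '1') is shared by Bryoana, Haliina, Lithion, Pachyax, and Therinus — a synapomorphy uniting that clade.
Trait 5: derived state '1' in Pachyax and Therinus only — synapomorphy for {Pachyax, Therinus}.
Trait 6: derived state '0' in Bryoana and Haliina only — synapomorphy for {Bryoana, Haliina}.
Trait 7 (derived state '1') is unique to Ceratensis (autapomorphy; uninformative for grouping).
Most parsimonious ingroup topology: (((Lithion,(Therinus,Pachyax)),(Bryoana,Haliina)),Ceratensis).
The clade {Lithion, Pachyax, Therinus} is supported by Trait 2: its derived state '1' occurs in exactly those taxa and in no other taxon (including the outgroup).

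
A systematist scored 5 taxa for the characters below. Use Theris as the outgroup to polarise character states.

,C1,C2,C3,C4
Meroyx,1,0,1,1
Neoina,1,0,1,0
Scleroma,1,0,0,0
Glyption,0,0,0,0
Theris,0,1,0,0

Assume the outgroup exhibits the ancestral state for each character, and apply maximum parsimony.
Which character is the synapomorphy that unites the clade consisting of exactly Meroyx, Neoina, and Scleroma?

C1

Character polarity is set by the outgroup: the derived state is whichever differs from the outgroup's state, so for C2 the derived state is '0', and for the remaining characters it is '1'.
Only Meroyx, Neoina, and Scleroma show the derived state '1' for C1, supporting them as a clade.
C2 (derived state '0') is shared by all ingroup taxa — unites the whole ingroup.
C3: derived state '1' in Meroyx and Neoina only — synapomorphy for {Meroyx, Neoina}.
C4 (derived state '1') is unique to Meroyx (autapomorphy; uninformative for grouping).
Most parsimonious ingroup topology: ((Scleroma,(Neoina,Meroyx)),Glyption).
The clade {Meroyx, Neoina, Scleroma} is supported by C1: its derived state '1' occurs in exactly those taxa and in no other taxon (including the outgroup).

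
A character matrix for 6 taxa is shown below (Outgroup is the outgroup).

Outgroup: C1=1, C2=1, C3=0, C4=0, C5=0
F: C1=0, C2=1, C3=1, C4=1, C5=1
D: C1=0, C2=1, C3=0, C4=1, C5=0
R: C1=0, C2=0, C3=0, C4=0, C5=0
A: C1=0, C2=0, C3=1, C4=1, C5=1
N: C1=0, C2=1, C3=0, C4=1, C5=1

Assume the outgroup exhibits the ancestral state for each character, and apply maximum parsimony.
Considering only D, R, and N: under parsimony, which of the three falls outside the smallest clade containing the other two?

Character polarity is set by the outgroup: the derived state is whichever differs from the outgroup's state, so for C1, C2 the derived state is '0', and for the remaining characters it is '1'.
All ingroup taxa share the derived state '0' for C1; it defines the ingroup but does not resolve relationships within it.
C2 groups A and R, which is incompatible with the clades supported by the remaining characters; treating it as convergent (homoplasy) costs fewer steps than any alternative tree.
C3 (derived state '1') is shared by A and F — a synapomorphy uniting that clade.
C4 (derived state '1') is shared by A, D, F, and N — a synapomorphy uniting that clade.
Only A, F, and N show the derived state '1' for C5, supporting them as a clade.
Most parsimonious ingroup topology: ((((F,A),N),D),R).
N and D share a more recent common ancestor with each other than either does with R, so R is the least closely related of the three.

R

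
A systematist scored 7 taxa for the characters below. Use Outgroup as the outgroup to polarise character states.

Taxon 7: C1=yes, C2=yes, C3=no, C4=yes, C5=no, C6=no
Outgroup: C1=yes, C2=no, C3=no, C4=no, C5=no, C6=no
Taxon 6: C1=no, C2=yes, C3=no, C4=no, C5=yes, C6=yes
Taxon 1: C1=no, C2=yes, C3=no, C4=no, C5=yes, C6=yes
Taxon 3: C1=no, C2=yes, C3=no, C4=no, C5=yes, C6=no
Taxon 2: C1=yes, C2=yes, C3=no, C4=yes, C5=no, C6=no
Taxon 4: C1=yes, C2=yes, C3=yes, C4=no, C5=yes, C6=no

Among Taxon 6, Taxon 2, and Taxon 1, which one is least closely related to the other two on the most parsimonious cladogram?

Character polarity is set by the outgroup: the derived state is whichever differs from the outgroup's state, so for C1 the derived state is 'no', and for the remaining characters it is 'yes'.
Only Taxon 1, Taxon 3, and Taxon 6 show the derived state 'no' for C1, supporting them as a clade.
All ingroup taxa share the derived state 'yes' for C2; it defines the ingroup but does not resolve relationships within it.
C3 (derived state 'yes') is unique to Taxon 4 (autapomorphy; uninformative for grouping).
Only Taxon 2 and Taxon 7 show the derived state 'yes' for C4, supporting them as a clade.
Only Taxon 1, Taxon 3, Taxon 4, and Taxon 6 show the derived state 'yes' for C5, supporting them as a clade.
Only Taxon 1 and Taxon 6 show the derived state 'yes' for C6, supporting them as a clade.
Most parsimonious ingroup topology: ((Taxon 4,((Taxon 1,Taxon 6),Taxon 3)),(Taxon 2,Taxon 7)).
Taxon 6 and Taxon 1 share a more recent common ancestor with each other than either does with Taxon 2, so Taxon 2 is the least closely related of the three.

Taxon 2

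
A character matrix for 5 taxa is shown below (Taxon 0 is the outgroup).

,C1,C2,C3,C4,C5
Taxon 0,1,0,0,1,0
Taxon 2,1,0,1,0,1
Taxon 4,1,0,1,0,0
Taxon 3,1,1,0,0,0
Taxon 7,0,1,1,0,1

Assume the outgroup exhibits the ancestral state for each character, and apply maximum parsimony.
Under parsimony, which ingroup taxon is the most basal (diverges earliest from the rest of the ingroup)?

Taxon 3

Character polarity is set by the outgroup: the derived state is whichever differs from the outgroup's state, so for C1, C4 the derived state is '0', and for the remaining characters it is '1'.
C1: derived state '0' in Taxon 7 only — an autapomorphy, so it tells us nothing about relationships among taxa.
C2 (state '1') occurs in Taxon 3 and Taxon 7 but conflicts with the nesting implied by the other characters — most parsimoniously interpreted as homoplasy.
C3: derived state '1' in Taxon 2, Taxon 4, and Taxon 7 only — synapomorphy for {Taxon 2, Taxon 4, Taxon 7}.
All ingroup taxa share the derived state '0' for C4; it defines the ingroup but does not resolve relationships within it.
C5: derived state '1' in Taxon 2 and Taxon 7 only — synapomorphy for {Taxon 2, Taxon 7}.
Most parsimonious ingroup topology: (((Taxon 2,Taxon 7),Taxon 4),Taxon 3).
Taxon 3 is sister to the clade containing all other ingroup taxa, so it is the earliest-diverging (most basal) ingroup lineage.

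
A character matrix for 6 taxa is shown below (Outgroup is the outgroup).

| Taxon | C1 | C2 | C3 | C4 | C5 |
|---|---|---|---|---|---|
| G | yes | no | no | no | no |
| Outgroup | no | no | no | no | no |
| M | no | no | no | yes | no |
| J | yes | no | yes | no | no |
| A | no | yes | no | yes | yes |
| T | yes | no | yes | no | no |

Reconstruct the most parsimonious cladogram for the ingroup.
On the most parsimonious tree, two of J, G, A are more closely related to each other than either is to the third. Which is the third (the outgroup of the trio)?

A

The outgroup has state 'no' for every character, so 'yes' is the derived state throughout.
C1: derived state 'yes' in G, J, and T only — synapomorphy for {G, J, T}.
C2 (derived state 'yes') is unique to A (autapomorphy; uninformative for grouping).
C3 (derived state 'yes') is shared by J and T — a synapomorphy uniting that clade.
C4: derived state 'yes' in A and M only — synapomorphy for {A, M}.
C5 (derived state 'yes') is unique to A (autapomorphy; uninformative for grouping).
Most parsimonious ingroup topology: ((M,A),(G,(J,T))).
J and G share a more recent common ancestor with each other than either does with A, so A is the least closely related of the three.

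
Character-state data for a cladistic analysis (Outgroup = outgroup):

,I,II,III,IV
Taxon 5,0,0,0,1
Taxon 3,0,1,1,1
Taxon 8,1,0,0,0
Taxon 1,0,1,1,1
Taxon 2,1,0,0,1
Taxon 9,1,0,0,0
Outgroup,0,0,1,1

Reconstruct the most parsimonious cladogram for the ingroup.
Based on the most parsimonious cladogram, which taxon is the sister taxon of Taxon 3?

Taxon 1

Character polarity is set by the outgroup: the derived state is whichever differs from the outgroup's state, so for III, IV the derived state is '0', and for the remaining characters it is '1'.
I: derived state '1' in Taxon 2, Taxon 8, and Taxon 9 only — synapomorphy for {Taxon 2, Taxon 8, Taxon 9}.
II (derived state '1') is shared by Taxon 1 and Taxon 3 — a synapomorphy uniting that clade.
III: derived state '0' in Taxon 2, Taxon 5, Taxon 8, and Taxon 9 only — synapomorphy for {Taxon 2, Taxon 5, Taxon 8, Taxon 9}.
IV (derived state '0') is shared by Taxon 8 and Taxon 9 — a synapomorphy uniting that clade.
Most parsimonious ingroup topology: ((Taxon 3,Taxon 1),((Taxon 2,(Taxon 9,Taxon 8)),Taxon 5)).
Taxon 3 and Taxon 1 form a cherry on this tree, so they are sister taxa.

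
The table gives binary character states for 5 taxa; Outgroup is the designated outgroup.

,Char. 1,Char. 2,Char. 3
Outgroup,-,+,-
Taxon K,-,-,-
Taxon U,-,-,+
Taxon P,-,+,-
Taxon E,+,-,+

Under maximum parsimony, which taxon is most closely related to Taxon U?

Character polarity is set by the outgroup: the derived state is whichever differs from the outgroup's state, so for Char. 2 the derived state is '-', and for the remaining characters it is '+'.
Char. 1: derived state '+' in Taxon E only — an autapomorphy, so it tells us nothing about relationships among taxa.
Only Taxon E, Taxon K, and Taxon U show the derived state '-' for Char. 2, supporting them as a clade.
Only Taxon E and Taxon U show the derived state '+' for Char. 3, supporting them as a clade.
Most parsimonious ingroup topology: ((Taxon K,(Taxon U,Taxon E)),Taxon P).
Taxon U and Taxon E form a cherry on this tree, so they are sister taxa.

Taxon E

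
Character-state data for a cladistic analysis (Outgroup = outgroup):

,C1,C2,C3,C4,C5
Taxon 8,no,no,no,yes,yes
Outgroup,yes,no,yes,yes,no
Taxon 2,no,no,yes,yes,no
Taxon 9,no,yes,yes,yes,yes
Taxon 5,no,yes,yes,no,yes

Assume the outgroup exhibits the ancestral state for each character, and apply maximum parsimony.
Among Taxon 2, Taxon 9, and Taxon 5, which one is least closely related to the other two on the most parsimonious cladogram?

Character polarity is set by the outgroup: the derived state is whichever differs from the outgroup's state, so for C1, C3, C4 the derived state is 'no', and for the remaining characters it is 'yes'.
C1 (derived state 'no') is shared by all ingroup taxa — unites the whole ingroup.
C2 (derived state 'yes') is shared by Taxon 5 and Taxon 9 — a synapomorphy uniting that clade.
C3: derived state 'no' in Taxon 8 only — an autapomorphy, so it tells us nothing about relationships among taxa.
C4 (derived state 'no') is unique to Taxon 5 (autapomorphy; uninformative for grouping).
C5: derived state 'yes' in Taxon 5, Taxon 8, and Taxon 9 only — synapomorphy for {Taxon 5, Taxon 8, Taxon 9}.
Most parsimonious ingroup topology: (((Taxon 9,Taxon 5),Taxon 8),Taxon 2).
Taxon 5 and Taxon 9 share a more recent common ancestor with each other than either does with Taxon 2, so Taxon 2 is the least closely related of the three.

Taxon 2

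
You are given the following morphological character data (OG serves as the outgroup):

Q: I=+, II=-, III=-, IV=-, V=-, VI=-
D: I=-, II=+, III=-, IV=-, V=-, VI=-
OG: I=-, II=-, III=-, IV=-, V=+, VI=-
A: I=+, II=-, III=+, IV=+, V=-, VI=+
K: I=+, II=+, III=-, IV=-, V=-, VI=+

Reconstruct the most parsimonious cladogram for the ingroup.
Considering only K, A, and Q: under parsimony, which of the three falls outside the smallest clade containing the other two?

Q

Character polarity is set by the outgroup: the derived state is whichever differs from the outgroup's state, so for V the derived state is '-', and for the remaining characters it is '+'.
I (derived state '+') is shared by A, K, and Q — a synapomorphy uniting that clade.
II groups D and K, which is incompatible with the clades supported by the remaining characters; treating it as convergent (homoplasy) costs fewer steps than any alternative tree.
III (derived state '+') is unique to A (autapomorphy; uninformative for grouping).
IV: derived state '+' in A only — an autapomorphy, so it tells us nothing about relationships among taxa.
All ingroup taxa share the derived state '-' for V; it defines the ingroup but does not resolve relationships within it.
VI: derived state '+' in A and K only — synapomorphy for {A, K}.
Most parsimonious ingroup topology: ((Q,(A,K)),D).
A and K share a more recent common ancestor with each other than either does with Q, so Q is the least closely related of the three.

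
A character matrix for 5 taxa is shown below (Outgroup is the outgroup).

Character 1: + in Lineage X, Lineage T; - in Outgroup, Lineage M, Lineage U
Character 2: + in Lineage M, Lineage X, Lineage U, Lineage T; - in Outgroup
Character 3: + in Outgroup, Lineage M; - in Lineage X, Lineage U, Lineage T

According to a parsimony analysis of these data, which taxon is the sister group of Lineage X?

Character polarity is set by the outgroup: the derived state is whichever differs from the outgroup's state, so for Character 3 the derived state is '-', and for the remaining characters it is '+'.
Character 1: derived state '+' in Lineage T and Lineage X only — synapomorphy for {Lineage T, Lineage X}.
All ingroup taxa share the derived state '+' for Character 2; it defines the ingroup but does not resolve relationships within it.
Character 3: derived state '-' in Lineage T, Lineage U, and Lineage X only — synapomorphy for {Lineage T, Lineage U, Lineage X}.
Most parsimonious ingroup topology: (Lineage M,((Lineage X,Lineage T),Lineage U)).
Lineage X and Lineage T form a cherry on this tree, so they are sister taxa.

Lineage T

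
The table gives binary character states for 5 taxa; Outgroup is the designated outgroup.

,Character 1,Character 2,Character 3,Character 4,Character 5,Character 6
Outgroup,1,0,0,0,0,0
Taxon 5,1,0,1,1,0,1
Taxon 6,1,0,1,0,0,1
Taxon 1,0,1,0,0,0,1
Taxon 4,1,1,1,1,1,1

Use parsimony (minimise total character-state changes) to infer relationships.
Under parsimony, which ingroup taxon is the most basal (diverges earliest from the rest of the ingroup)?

Character polarity is set by the outgroup: the derived state is whichever differs from the outgroup's state, so for Character 1 the derived state is '0', and for the remaining characters it is '1'.
Character 1: derived state '0' in Taxon 1 only — an autapomorphy, so it tells us nothing about relationships among taxa.
Character 2 groups Taxon 1 and Taxon 4, which is incompatible with the clades supported by the remaining characters; treating it as convergent (homoplasy) costs fewer steps than any alternative tree.
Only Taxon 4, Taxon 5, and Taxon 6 show the derived state '1' for Character 3, supporting them as a clade.
Character 4 (derived state '1') is shared by Taxon 4 and Taxon 5 — a synapomorphy uniting that clade.
Character 5 (derived state '1') is unique to Taxon 4 (autapomorphy; uninformative for grouping).
All ingroup taxa share the derived state '1' for Character 6; it defines the ingroup but does not resolve relationships within it.
Most parsimonious ingroup topology: (((Taxon 5,Taxon 4),Taxon 6),Taxon 1).
Taxon 1 is sister to the clade containing all other ingroup taxa, so it is the earliest-diverging (most basal) ingroup lineage.

Taxon 1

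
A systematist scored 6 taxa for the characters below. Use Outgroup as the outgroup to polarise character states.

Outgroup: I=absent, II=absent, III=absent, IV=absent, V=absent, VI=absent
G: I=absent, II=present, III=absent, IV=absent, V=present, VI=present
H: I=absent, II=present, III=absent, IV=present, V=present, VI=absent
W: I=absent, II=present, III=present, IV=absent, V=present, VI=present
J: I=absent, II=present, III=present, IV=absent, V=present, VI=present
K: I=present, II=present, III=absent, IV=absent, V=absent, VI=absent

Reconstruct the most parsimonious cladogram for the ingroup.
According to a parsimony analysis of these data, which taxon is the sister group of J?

The outgroup has state 'absent' for every character, so 'present' is the derived state throughout.
I (derived state 'present') is unique to K (autapomorphy; uninformative for grouping).
II (derived state 'present') is shared by all ingroup taxa — unites the whole ingroup.
III: derived state 'present' in J and W only — synapomorphy for {J, W}.
IV: derived state 'present' in H only — an autapomorphy, so it tells us nothing about relationships among taxa.
Only G, H, J, and W show the derived state 'present' for V, supporting them as a clade.
Only G, J, and W show the derived state 'present' for VI, supporting them as a clade.
Most parsimonious ingroup topology: (((G,(W,J)),H),K).
J and W form a cherry on this tree, so they are sister taxa.

W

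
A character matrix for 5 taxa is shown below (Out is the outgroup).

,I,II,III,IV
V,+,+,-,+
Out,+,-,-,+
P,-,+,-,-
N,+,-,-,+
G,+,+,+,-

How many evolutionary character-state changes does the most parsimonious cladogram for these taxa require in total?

4

Character polarity is set by the outgroup: the derived state is whichever differs from the outgroup's state, so for I, IV the derived state is '-', and for the remaining characters it is '+'.
I: derived state '-' in P only — an autapomorphy, so it tells us nothing about relationships among taxa.
II (derived state '+') is shared by G, P, and V — a synapomorphy uniting that clade.
III: derived state '+' in G only — an autapomorphy, so it tells us nothing about relationships among taxa.
IV (derived state '-') is shared by G and P — a synapomorphy uniting that clade.
Most parsimonious ingroup topology: ((V,(G,P)),N).
Changes per character on this tree: I: 1; II: 1; III: 1; IV: 1.
Total = 4.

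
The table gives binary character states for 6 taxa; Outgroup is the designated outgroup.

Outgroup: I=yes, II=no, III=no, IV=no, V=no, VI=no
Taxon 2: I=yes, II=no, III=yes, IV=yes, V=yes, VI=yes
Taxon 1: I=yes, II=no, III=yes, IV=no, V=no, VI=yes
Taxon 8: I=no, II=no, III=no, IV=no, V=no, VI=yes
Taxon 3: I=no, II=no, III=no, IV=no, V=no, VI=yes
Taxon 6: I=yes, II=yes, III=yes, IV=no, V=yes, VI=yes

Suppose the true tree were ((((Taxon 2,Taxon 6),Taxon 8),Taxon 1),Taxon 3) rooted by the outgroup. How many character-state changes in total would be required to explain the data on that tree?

Map each character onto ((((Taxon 2,Taxon 6),Taxon 8),Taxon 1),Taxon 3) (rooted by Outgroup) and count the minimum state changes it requires (Fitch parsimony):
I: 2; II: 1; III: 2; IV: 1; V: 1; VI: 1.
Total tree length = 8.

8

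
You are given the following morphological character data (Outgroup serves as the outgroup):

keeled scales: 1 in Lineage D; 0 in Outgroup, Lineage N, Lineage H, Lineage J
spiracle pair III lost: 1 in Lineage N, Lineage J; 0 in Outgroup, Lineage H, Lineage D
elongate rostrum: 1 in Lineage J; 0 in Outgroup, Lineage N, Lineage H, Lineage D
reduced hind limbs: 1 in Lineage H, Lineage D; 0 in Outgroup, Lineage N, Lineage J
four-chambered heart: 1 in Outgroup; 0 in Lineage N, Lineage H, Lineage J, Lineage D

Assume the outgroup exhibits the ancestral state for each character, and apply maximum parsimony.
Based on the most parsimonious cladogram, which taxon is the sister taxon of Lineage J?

Character polarity is set by the outgroup: the derived state is whichever differs from the outgroup's state, so for four-chambered heart the derived state is '0', and for the remaining characters it is '1'.
keeled scales: derived state '1' in Lineage D only — an autapomorphy, so it tells us nothing about relationships among taxa.
spiracle pair III lost: derived state '1' in Lineage J and Lineage N only — synapomorphy for {Lineage J, Lineage N}.
elongate rostrum: derived state '1' in Lineage J only — an autapomorphy, so it tells us nothing about relationships among taxa.
Only Lineage D and Lineage H show the derived state '1' for reduced hind limbs, supporting them as a clade.
four-chambered heart (derived state '0') is shared by all ingroup taxa — unites the whole ingroup.
Most parsimonious ingroup topology: ((Lineage N,Lineage J),(Lineage H,Lineage D)).
Lineage J and Lineage N form a cherry on this tree, so they are sister taxa.

Lineage N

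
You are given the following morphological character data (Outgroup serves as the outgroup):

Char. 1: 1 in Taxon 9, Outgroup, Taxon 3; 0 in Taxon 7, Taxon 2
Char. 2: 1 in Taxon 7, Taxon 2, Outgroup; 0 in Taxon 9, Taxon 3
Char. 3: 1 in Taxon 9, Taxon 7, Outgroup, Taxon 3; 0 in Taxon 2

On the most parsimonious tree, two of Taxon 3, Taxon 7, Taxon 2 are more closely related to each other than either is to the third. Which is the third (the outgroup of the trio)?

The outgroup has state '1' for every character, so '0' is the derived state throughout.
Char. 1: derived state '0' in Taxon 2 and Taxon 7 only — synapomorphy for {Taxon 2, Taxon 7}.
Char. 2: derived state '0' in Taxon 3 and Taxon 9 only — synapomorphy for {Taxon 3, Taxon 9}.
Char. 3: derived state '0' in Taxon 2 only — an autapomorphy, so it tells us nothing about relationships among taxa.
Most parsimonious ingroup topology: ((Taxon 3,Taxon 9),(Taxon 7,Taxon 2)).
Taxon 7 and Taxon 2 share a more recent common ancestor with each other than either does with Taxon 3, so Taxon 3 is the least closely related of the three.

Taxon 3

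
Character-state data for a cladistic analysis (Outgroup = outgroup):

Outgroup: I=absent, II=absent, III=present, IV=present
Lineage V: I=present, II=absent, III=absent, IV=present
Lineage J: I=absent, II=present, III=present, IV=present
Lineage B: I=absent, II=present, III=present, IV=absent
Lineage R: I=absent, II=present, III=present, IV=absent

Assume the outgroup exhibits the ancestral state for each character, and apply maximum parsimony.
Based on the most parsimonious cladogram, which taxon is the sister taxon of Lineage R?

Lineage B

Character polarity is set by the outgroup: the derived state is whichever differs from the outgroup's state, so for III, IV the derived state is 'absent', and for the remaining characters it is 'present'.
I: derived state 'present' in Lineage V only — an autapomorphy, so it tells us nothing about relationships among taxa.
II (derived state 'present') is shared by Lineage B, Lineage J, and Lineage R — a synapomorphy uniting that clade.
III (derived state 'absent') is unique to Lineage V (autapomorphy; uninformative for grouping).
IV (derived state 'absent') is shared by Lineage B and Lineage R — a synapomorphy uniting that clade.
Most parsimonious ingroup topology: (Lineage V,(Lineage J,(Lineage B,Lineage R))).
Lineage R and Lineage B form a cherry on this tree, so they are sister taxa.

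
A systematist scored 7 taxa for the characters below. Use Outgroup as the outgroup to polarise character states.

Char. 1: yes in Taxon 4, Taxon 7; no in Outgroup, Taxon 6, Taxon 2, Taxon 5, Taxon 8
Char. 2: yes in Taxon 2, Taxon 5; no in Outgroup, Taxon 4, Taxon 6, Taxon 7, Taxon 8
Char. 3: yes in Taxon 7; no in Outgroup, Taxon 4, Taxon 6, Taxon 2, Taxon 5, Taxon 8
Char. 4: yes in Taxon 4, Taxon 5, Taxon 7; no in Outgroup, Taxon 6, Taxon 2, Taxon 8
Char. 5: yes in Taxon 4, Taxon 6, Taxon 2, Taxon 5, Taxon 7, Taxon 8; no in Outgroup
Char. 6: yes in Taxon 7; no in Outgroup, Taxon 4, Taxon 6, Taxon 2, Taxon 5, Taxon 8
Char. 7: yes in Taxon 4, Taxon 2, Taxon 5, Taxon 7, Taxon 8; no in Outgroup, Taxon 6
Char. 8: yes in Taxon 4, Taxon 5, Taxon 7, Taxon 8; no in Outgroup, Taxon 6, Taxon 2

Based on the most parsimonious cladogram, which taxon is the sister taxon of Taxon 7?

Taxon 4

The outgroup has state 'no' for every character, so 'yes' is the derived state throughout.
Char. 1: derived state 'yes' in Taxon 4 and Taxon 7 only — synapomorphy for {Taxon 4, Taxon 7}.
Char. 2 (state 'yes') occurs in Taxon 2 and Taxon 5 but conflicts with the nesting implied by the other characters — most parsimoniously interpreted as homoplasy.
Char. 3: derived state 'yes' in Taxon 7 only — an autapomorphy, so it tells us nothing about relationships among taxa.
Char. 4 (derived state 'yes') is shared by Taxon 4, Taxon 5, and Taxon 7 — a synapomorphy uniting that clade.
Char. 5 (derived state 'yes') is shared by all ingroup taxa — unites the whole ingroup.
Char. 6: derived state 'yes' in Taxon 7 only — an autapomorphy, so it tells us nothing about relationships among taxa.
Only Taxon 2, Taxon 4, Taxon 5, Taxon 7, and Taxon 8 show the derived state 'yes' for Char. 7, supporting them as a clade.
Only Taxon 4, Taxon 5, Taxon 7, and Taxon 8 show the derived state 'yes' for Char. 8, supporting them as a clade.
Most parsimonious ingroup topology: (((((Taxon 4,Taxon 7),Taxon 5),Taxon 8),Taxon 2),Taxon 6).
Taxon 7 and Taxon 4 form a cherry on this tree, so they are sister taxa.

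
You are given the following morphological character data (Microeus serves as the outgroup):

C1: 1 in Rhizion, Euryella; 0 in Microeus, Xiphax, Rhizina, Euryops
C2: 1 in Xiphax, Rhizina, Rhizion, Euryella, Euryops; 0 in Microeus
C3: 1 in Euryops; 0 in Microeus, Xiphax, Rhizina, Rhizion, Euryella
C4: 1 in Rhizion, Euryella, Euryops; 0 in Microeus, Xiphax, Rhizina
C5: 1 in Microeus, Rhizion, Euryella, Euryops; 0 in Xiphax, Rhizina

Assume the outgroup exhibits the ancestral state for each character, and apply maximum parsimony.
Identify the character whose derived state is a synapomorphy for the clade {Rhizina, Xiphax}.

Character polarity is set by the outgroup: the derived state is whichever differs from the outgroup's state, so for C5 the derived state is '0', and for the remaining characters it is '1'.
Only Euryella and Rhizion show the derived state '1' for C1, supporting them as a clade.
All ingroup taxa share the derived state '1' for C2; it defines the ingroup but does not resolve relationships within it.
C3 (derived state '1') is unique to Euryops (autapomorphy; uninformative for grouping).
C4: derived state '1' in Euryella, Euryops, and Rhizion only — synapomorphy for {Euryella, Euryops, Rhizion}.
Only Rhizina and Xiphax show the derived state '0' for C5, supporting them as a clade.
Most parsimonious ingroup topology: ((Xiphax,Rhizina),((Rhizion,Euryella),Euryops)).
The clade {Rhizina, Xiphax} is supported by C5: its derived state '0' occurs in exactly those taxa and in no other taxon (including the outgroup).

C5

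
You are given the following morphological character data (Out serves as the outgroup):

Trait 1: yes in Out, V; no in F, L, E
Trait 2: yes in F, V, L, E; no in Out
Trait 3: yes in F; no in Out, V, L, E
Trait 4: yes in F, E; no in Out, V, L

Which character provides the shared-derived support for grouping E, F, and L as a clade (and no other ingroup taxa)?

Trait 1

Character polarity is set by the outgroup: the derived state is whichever differs from the outgroup's state, so for Trait 1 the derived state is 'no', and for the remaining characters it is 'yes'.
Trait 1: derived state 'no' in E, F, and L only — synapomorphy for {E, F, L}.
Trait 2 (derived state 'yes') is shared by all ingroup taxa — unites the whole ingroup.
Trait 3 (derived state 'yes') is unique to F (autapomorphy; uninformative for grouping).
Trait 4 (derived state 'yes') is shared by E and F — a synapomorphy uniting that clade.
Most parsimonious ingroup topology: (((F,E),L),V).
The clade {E, F, L} is supported by Trait 1: its derived state 'no' occurs in exactly those taxa and in no other taxon (including the outgroup).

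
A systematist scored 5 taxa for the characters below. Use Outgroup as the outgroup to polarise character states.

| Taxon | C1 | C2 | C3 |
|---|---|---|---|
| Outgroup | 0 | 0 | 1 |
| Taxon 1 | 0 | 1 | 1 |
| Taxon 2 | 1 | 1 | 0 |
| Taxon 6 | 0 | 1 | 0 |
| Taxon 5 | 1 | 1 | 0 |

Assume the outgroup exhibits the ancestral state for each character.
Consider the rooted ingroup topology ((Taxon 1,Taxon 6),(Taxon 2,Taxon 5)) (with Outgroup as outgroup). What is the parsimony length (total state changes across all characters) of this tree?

4

Map each character onto ((Taxon 1,Taxon 6),(Taxon 2,Taxon 5)) (rooted by Outgroup) and count the minimum state changes it requires (Fitch parsimony):
C1: 1; C2: 1; C3: 2.
Total tree length = 4.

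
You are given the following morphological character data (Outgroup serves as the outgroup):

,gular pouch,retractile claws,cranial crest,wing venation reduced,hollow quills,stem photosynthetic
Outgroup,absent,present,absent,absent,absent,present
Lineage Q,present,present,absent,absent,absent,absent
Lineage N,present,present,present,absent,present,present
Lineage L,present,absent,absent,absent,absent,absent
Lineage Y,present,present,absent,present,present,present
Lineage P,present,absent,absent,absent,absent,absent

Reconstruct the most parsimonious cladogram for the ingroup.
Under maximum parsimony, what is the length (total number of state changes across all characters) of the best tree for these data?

Character polarity is set by the outgroup: the derived state is whichever differs from the outgroup's state, so for retractile claws, stem photosynthetic the derived state is 'absent', and for the remaining characters it is 'present'.
gular pouch (derived state 'present') is shared by all ingroup taxa — unites the whole ingroup.
Only Lineage L and Lineage P show the derived state 'absent' for retractile claws, supporting them as a clade.
cranial crest (derived state 'present') is unique to Lineage N (autapomorphy; uninformative for grouping).
wing venation reduced (derived state 'present') is unique to Lineage Y (autapomorphy; uninformative for grouping).
hollow quills (derived state 'present') is shared by Lineage N and Lineage Y — a synapomorphy uniting that clade.
Only Lineage L, Lineage P, and Lineage Q show the derived state 'absent' for stem photosynthetic, supporting them as a clade.
Most parsimonious ingroup topology: ((Lineage Q,(Lineage L,Lineage P)),(Lineage N,Lineage Y)).
Changes per character on this tree: gular pouch: 1; retractile claws: 1; cranial crest: 1; wing venation reduced: 1; hollow quills: 1; stem photosynthetic: 1.
Total = 6.

6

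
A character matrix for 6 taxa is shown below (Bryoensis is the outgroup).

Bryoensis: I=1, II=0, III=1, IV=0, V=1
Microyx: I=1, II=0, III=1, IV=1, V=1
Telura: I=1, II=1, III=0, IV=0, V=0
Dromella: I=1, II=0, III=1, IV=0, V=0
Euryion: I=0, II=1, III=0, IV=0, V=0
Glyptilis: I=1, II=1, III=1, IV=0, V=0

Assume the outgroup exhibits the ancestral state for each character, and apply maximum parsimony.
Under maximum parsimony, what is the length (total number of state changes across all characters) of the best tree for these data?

5

Character polarity is set by the outgroup: the derived state is whichever differs from the outgroup's state, so for I, III, V the derived state is '0', and for the remaining characters it is '1'.
I: derived state '0' in Euryion only — an autapomorphy, so it tells us nothing about relationships among taxa.
Only Euryion, Glyptilis, and Telura show the derived state '1' for II, supporting them as a clade.
III (derived state '0') is shared by Euryion and Telura — a synapomorphy uniting that clade.
IV (derived state '1') is unique to Microyx (autapomorphy; uninformative for grouping).
Only Dromella, Euryion, Glyptilis, and Telura show the derived state '0' for V, supporting them as a clade.
Most parsimonious ingroup topology: (Microyx,(((Telura,Euryion),Glyptilis),Dromella)).
Changes per character on this tree: I: 1; II: 1; III: 1; IV: 1; V: 1.
Total = 5.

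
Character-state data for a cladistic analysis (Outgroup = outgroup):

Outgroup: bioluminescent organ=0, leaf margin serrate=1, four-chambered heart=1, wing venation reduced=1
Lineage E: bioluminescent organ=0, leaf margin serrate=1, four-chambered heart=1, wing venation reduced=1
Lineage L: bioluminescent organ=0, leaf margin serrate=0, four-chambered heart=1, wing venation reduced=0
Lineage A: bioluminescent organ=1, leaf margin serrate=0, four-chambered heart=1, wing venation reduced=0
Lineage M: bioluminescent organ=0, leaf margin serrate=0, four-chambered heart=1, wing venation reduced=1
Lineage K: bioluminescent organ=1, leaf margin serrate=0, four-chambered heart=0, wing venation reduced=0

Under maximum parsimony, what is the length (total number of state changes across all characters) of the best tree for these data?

Character polarity is set by the outgroup: the derived state is whichever differs from the outgroup's state, so for leaf margin serrate, four-chambered heart, wing venation reduced the derived state is '0', and for the remaining characters it is '1'.
bioluminescent organ (derived state '1') is shared by Lineage A and Lineage K — a synapomorphy uniting that clade.
leaf margin serrate: derived state '0' in Lineage A, Lineage K, Lineage L, and Lineage M only — synapomorphy for {Lineage A, Lineage K, Lineage L, Lineage M}.
four-chambered heart (derived state '0') is unique to Lineage K (autapomorphy; uninformative for grouping).
Only Lineage A, Lineage K, and Lineage L show the derived state '0' for wing venation reduced, supporting them as a clade.
Most parsimonious ingroup topology: (Lineage E,((Lineage L,(Lineage A,Lineage K)),Lineage M)).
Changes per character on this tree: bioluminescent organ: 1; leaf margin serrate: 1; four-chambered heart: 1; wing venation reduced: 1.
Total = 4.

4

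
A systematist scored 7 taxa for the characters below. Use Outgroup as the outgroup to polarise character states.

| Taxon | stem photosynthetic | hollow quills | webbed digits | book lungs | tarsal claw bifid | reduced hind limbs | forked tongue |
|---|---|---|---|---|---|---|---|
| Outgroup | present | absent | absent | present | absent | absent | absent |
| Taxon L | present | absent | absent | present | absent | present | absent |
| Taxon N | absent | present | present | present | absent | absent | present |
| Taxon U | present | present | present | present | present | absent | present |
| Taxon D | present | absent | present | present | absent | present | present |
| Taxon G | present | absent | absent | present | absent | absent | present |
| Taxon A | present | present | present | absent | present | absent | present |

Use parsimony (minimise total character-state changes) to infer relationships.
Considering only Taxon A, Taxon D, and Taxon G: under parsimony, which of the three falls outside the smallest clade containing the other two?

Character polarity is set by the outgroup: the derived state is whichever differs from the outgroup's state, so for stem photosynthetic, book lungs the derived state is 'absent', and for the remaining characters it is 'present'.
stem photosynthetic: derived state 'absent' in Taxon N only — an autapomorphy, so it tells us nothing about relationships among taxa.
hollow quills (derived state 'present') is shared by Taxon A, Taxon N, and Taxon U — a synapomorphy uniting that clade.
Only Taxon A, Taxon D, Taxon N, and Taxon U show the derived state 'present' for webbed digits, supporting them as a clade.
book lungs: derived state 'absent' in Taxon A only — an autapomorphy, so it tells us nothing about relationships among taxa.
tarsal claw bifid: derived state 'present' in Taxon A and Taxon U only — synapomorphy for {Taxon A, Taxon U}.
reduced hind limbs groups Taxon D and Taxon L, which is incompatible with the clades supported by the remaining characters; treating it as convergent (homoplasy) costs fewer steps than any alternative tree.
forked tongue: derived state 'present' in Taxon A, Taxon D, Taxon G, Taxon N, and Taxon U only — synapomorphy for {Taxon A, Taxon D, Taxon G, Taxon N, Taxon U}.
Most parsimonious ingroup topology: (Taxon L,(((Taxon N,(Taxon U,Taxon A)),Taxon D),Taxon G)).
Taxon A and Taxon D share a more recent common ancestor with each other than either does with Taxon G, so Taxon G is the least closely related of the three.

Taxon G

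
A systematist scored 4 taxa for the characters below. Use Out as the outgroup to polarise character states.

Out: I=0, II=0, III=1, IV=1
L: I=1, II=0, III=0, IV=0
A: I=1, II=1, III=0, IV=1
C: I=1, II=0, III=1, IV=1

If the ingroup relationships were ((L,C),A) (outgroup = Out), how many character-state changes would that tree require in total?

5

Map each character onto ((L,C),A) (rooted by Out) and count the minimum state changes it requires (Fitch parsimony):
I: 1; II: 1; III: 2; IV: 1.
Total tree length = 5.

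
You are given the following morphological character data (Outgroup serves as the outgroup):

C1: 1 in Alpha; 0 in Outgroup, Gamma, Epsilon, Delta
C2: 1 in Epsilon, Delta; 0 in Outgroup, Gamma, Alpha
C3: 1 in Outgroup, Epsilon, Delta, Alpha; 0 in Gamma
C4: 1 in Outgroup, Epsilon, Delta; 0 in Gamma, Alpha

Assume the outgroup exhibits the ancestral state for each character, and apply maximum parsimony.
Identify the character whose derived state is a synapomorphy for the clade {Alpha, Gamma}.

C4

Character polarity is set by the outgroup: the derived state is whichever differs from the outgroup's state, so for C3, C4 the derived state is '0', and for the remaining characters it is '1'.
C1: derived state '1' in Alpha only — an autapomorphy, so it tells us nothing about relationships among taxa.
C2: derived state '1' in Delta and Epsilon only — synapomorphy for {Delta, Epsilon}.
C3: derived state '0' in Gamma only — an autapomorphy, so it tells us nothing about relationships among taxa.
Only Alpha and Gamma show the derived state '0' for C4, supporting them as a clade.
Most parsimonious ingroup topology: ((Gamma,Alpha),(Epsilon,Delta)).
The clade {Alpha, Gamma} is supported by C4: its derived state '0' occurs in exactly those taxa and in no other taxon (including the outgroup).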